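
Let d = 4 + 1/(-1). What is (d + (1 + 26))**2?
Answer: 900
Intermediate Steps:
d = 3 (d = 4 - 1 = 3)
(d + (1 + 26))**2 = (3 + (1 + 26))**2 = (3 + 27)**2 = 30**2 = 900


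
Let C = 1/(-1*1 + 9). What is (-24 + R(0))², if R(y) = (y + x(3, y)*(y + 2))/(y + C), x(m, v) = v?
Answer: 576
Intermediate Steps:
C = ⅛ (C = 1/(-1 + 9) = 1/8 = ⅛ ≈ 0.12500)
R(y) = (y + y*(2 + y))/(⅛ + y) (R(y) = (y + y*(y + 2))/(y + ⅛) = (y + y*(2 + y))/(⅛ + y))
(-24 + R(0))² = (-24 + 8*0*(3 + 0)/(1 + 8*0))² = (-24 + 8*0*3/(1 + 0))² = (-24 + 8*0*3/1)² = (-24 + 8*0*1*3)² = (-24 + 0)² = (-24)² = 576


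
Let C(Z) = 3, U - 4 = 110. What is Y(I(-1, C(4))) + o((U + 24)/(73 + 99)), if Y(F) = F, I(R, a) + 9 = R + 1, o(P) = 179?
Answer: 170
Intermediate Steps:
U = 114 (U = 4 + 110 = 114)
I(R, a) = -8 + R (I(R, a) = -9 + (R + 1) = -9 + (1 + R) = -8 + R)
Y(I(-1, C(4))) + o((U + 24)/(73 + 99)) = (-8 - 1) + 179 = -9 + 179 = 170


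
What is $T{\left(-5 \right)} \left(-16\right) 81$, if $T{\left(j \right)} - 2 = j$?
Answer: $3888$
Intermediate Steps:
$T{\left(j \right)} = 2 + j$
$T{\left(-5 \right)} \left(-16\right) 81 = \left(2 - 5\right) \left(-16\right) 81 = \left(-3\right) \left(-16\right) 81 = 48 \cdot 81 = 3888$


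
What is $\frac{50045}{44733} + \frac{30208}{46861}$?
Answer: $\frac{3696453209}{2096233113} \approx 1.7634$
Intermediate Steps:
$\frac{50045}{44733} + \frac{30208}{46861} = \frac{3696453209}{2096233113}$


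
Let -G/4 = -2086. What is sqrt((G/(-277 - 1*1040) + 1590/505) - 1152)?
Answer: I*sqrt(20439328637874)/133017 ≈ 33.988*I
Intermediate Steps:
G = 8344 (G = -4*(-2086) = 8344)
sqrt((G/(-277 - 1*1040) + 1590/505) - 1152) = sqrt((8344/(-277 - 1*1040) + 1590/505) - 1152) = sqrt((8344/(-277 - 1040) + 1590*(1/505)) - 1152) = sqrt((8344/(-1317) + 318/101) - 1152) = sqrt((8344*(-1/1317) + 318/101) - 1152) = sqrt((-8344/1317 + 318/101) - 1152) = sqrt(-423938/133017 - 1152) = sqrt(-153659522/133017) = I*sqrt(20439328637874)/133017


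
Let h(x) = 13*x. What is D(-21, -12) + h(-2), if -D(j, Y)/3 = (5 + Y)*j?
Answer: -467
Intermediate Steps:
D(j, Y) = -3*j*(5 + Y) (D(j, Y) = -3*(5 + Y)*j = -3*j*(5 + Y))
D(-21, -12) + h(-2) = -3*(-21)*(5 - 12) + 13*(-2) = -3*(-21)*(-7) - 26 = -441 - 26 = -467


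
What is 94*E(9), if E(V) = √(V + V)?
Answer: 282*√2 ≈ 398.81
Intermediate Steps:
E(V) = √2*√V (E(V) = √(2*V) = √2*√V)
94*E(9) = 94*(√2*√9) = 94*(√2*3) = 94*(3*√2) = 282*√2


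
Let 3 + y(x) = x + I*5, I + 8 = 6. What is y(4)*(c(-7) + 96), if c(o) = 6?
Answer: -918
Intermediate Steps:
I = -2 (I = -8 + 6 = -2)
y(x) = -13 + x (y(x) = -3 + (x - 2*5) = -3 + (x - 10) = -3 + (-10 + x) = -13 + x)
y(4)*(c(-7) + 96) = (-13 + 4)*(6 + 96) = -9*102 = -918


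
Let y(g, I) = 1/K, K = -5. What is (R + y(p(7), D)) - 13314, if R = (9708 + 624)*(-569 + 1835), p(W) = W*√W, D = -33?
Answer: 65334989/5 ≈ 1.3067e+7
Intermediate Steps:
p(W) = W^(3/2)
R = 13080312 (R = 10332*1266 = 13080312)
y(g, I) = -⅕ (y(g, I) = 1/(-5) = -⅕)
(R + y(p(7), D)) - 13314 = (13080312 - ⅕) - 13314 = 65401559/5 - 13314 = 65334989/5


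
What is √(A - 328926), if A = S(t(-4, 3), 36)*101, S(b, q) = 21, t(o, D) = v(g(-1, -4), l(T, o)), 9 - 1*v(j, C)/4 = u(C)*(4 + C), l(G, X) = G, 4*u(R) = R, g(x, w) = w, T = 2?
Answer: I*√326805 ≈ 571.67*I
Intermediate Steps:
u(R) = R/4
v(j, C) = 36 - C*(4 + C) (v(j, C) = 36 - 4*C/4*(4 + C) = 36 - C*(4 + C))
t(o, D) = 24 (t(o, D) = 36 - 1*2² - 4*2 = 36 - 1*4 - 8 = 36 - 4 - 8 = 24)
A = 2121 (A = 21*101 = 2121)
√(A - 328926) = √(2121 - 328926) = √(-326805) = I*√326805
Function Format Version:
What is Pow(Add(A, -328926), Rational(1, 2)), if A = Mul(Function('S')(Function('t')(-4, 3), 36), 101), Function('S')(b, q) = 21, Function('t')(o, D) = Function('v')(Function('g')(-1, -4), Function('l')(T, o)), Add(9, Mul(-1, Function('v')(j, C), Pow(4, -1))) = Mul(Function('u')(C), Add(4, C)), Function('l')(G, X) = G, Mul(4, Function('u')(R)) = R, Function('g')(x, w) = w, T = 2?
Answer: Mul(I, Pow(326805, Rational(1, 2))) ≈ Mul(571.67, I)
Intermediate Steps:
Function('u')(R) = Mul(Rational(1, 4), R)
Function('v')(j, C) = Add(36, Mul(-1, C, Add(4, C))) (Function('v')(j, C) = Add(36, Mul(-4, Mul(Mul(Rational(1, 4), C), Add(4, C)))) = Add(36, Mul(-4, Mul(Rational(1, 4), C, Add(4, C)))) = Add(36, Mul(-1, C, Add(4, C))))
Function('t')(o, D) = 24 (Function('t')(o, D) = Add(36, Mul(-1, Pow(2, 2)), Mul(-4, 2)) = Add(36, Mul(-1, 4), -8) = Add(36, -4, -8) = 24)
A = 2121 (A = Mul(21, 101) = 2121)
Pow(Add(A, -328926), Rational(1, 2)) = Pow(Add(2121, -328926), Rational(1, 2)) = Pow(-326805, Rational(1, 2)) = Mul(I, Pow(326805, Rational(1, 2)))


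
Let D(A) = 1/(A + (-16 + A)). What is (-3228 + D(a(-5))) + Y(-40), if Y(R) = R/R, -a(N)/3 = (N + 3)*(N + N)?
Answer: -438873/136 ≈ -3227.0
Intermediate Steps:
a(N) = -6*N*(3 + N) (a(N) = -3*(N + 3)*(N + N) = -3*(3 + N)*2*N = -6*N*(3 + N))
D(A) = 1/(-16 + 2*A)
Y(R) = 1
(-3228 + D(a(-5))) + Y(-40) = (-3228 + 1/(2*(-8 - 6*(-5)*(3 - 5)))) + 1 = (-3228 + 1/(2*(-8 - 6*(-5)*(-2)))) + 1 = (-3228 + 1/(2*(-8 - 60))) + 1 = (-3228 + (½)/(-68)) + 1 = (-3228 + (½)*(-1/68)) + 1 = (-3228 - 1/136) + 1 = -439009/136 + 1 = -438873/136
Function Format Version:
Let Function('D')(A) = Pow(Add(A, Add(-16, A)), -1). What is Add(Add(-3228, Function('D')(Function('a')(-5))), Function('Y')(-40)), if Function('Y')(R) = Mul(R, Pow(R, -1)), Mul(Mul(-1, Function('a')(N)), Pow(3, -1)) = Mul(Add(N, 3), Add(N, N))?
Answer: Rational(-438873, 136) ≈ -3227.0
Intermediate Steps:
Function('a')(N) = Mul(-6, N, Add(3, N)) (Function('a')(N) = Mul(-3, Mul(Add(N, 3), Add(N, N))) = Mul(-3, Mul(Add(3, N), Mul(2, N))) = Mul(-3, Mul(2, N, Add(3, N))) = Mul(-6, N, Add(3, N)))
Function('D')(A) = Pow(Add(-16, Mul(2, A)), -1)
Function('Y')(R) = 1
Add(Add(-3228, Function('D')(Function('a')(-5))), Function('Y')(-40)) = Add(Add(-3228, Mul(Rational(1, 2), Pow(Add(-8, Mul(-6, -5, Add(3, -5))), -1))), 1) = Add(Add(-3228, Mul(Rational(1, 2), Pow(Add(-8, Mul(-6, -5, -2)), -1))), 1) = Add(Add(-3228, Mul(Rational(1, 2), Pow(Add(-8, -60), -1))), 1) = Add(Add(-3228, Mul(Rational(1, 2), Pow(-68, -1))), 1) = Add(Add(-3228, Mul(Rational(1, 2), Rational(-1, 68))), 1) = Add(Add(-3228, Rational(-1, 136)), 1) = Add(Rational(-439009, 136), 1) = Rational(-438873, 136)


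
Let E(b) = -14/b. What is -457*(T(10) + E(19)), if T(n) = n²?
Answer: -861902/19 ≈ -45363.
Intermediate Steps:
-457*(T(10) + E(19)) = -457*(10² - 14/19) = -457*(100 - 14*1/19) = -457*(100 - 14/19) = -457*1886/19 = -861902/19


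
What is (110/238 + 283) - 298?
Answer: -1730/119 ≈ -14.538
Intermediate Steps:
(110/238 + 283) - 298 = (110*(1/238) + 283) - 298 = (55/119 + 283) - 298 = 33732/119 - 298 = -1730/119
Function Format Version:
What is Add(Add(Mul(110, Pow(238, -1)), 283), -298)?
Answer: Rational(-1730, 119) ≈ -14.538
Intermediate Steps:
Add(Add(Mul(110, Pow(238, -1)), 283), -298) = Add(Add(Mul(110, Rational(1, 238)), 283), -298) = Add(Add(Rational(55, 119), 283), -298) = Add(Rational(33732, 119), -298) = Rational(-1730, 119)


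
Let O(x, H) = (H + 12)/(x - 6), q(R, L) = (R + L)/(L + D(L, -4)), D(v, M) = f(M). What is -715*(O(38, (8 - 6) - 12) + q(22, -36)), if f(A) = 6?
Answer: -18161/48 ≈ -378.35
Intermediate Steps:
D(v, M) = 6
q(R, L) = (L + R)/(6 + L) (q(R, L) = (R + L)/(L + 6) = (L + R)/(6 + L))
O(x, H) = (12 + H)/(-6 + x)
-715*(O(38, (8 - 6) - 12) + q(22, -36)) = -715*((12 + ((8 - 6) - 12))/(-6 + 38) + (-36 + 22)/(6 - 36)) = -715*((12 + (2 - 12))/32 - 14/(-30)) = -715*((12 - 10)/32 - 1/30*(-14)) = -715*((1/32)*2 + 7/15) = -715*(1/16 + 7/15) = -715*127/240 = -18161/48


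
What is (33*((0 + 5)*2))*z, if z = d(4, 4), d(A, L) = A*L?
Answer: 5280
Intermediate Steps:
z = 16 (z = 4*4 = 16)
(33*((0 + 5)*2))*z = (33*((0 + 5)*2))*16 = (33*(5*2))*16 = (33*10)*16 = 330*16 = 5280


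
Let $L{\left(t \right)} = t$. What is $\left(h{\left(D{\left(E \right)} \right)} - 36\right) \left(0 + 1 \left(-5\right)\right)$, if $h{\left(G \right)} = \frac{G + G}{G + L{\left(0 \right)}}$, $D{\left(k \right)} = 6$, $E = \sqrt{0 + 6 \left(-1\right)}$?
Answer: $170$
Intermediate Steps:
$E = i \sqrt{6}$ ($E = \sqrt{0 - 6} = \sqrt{-6} = i \sqrt{6} \approx 2.4495 i$)
$h{\left(G \right)} = 2$ ($h{\left(G \right)} = \frac{G + G}{G + 0} = \frac{2 G}{G} = 2$)
$\left(h{\left(D{\left(E \right)} \right)} - 36\right) \left(0 + 1 \left(-5\right)\right) = \left(2 - 36\right) \left(0 + 1 \left(-5\right)\right) = - 34 \left(0 - 5\right) = \left(-34\right) \left(-5\right) = 170$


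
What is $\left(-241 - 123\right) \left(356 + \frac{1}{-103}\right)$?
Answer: $- \frac{13346788}{103} \approx -1.2958 \cdot 10^{5}$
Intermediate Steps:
$\left(-241 - 123\right) \left(356 + \frac{1}{-103}\right) = - 364 \left(356 - \frac{1}{103}\right) = \left(-364\right) \frac{36667}{103} = - \frac{13346788}{103}$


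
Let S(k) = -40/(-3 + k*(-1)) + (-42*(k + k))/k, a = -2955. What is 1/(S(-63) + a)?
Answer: -3/9119 ≈ -0.00032898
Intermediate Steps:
S(k) = -84 - 40/(-3 - k) (S(k) = -40/(-3 - k) + (-84*k)/k = -40/(-3 - k) - 84 = -84 - 40/(-3 - k))
1/(S(-63) + a) = 1/(4*(-53 - 21*(-63))/(3 - 63) - 2955) = 1/(4*(-53 + 1323)/(-60) - 2955) = 1/(4*(-1/60)*1270 - 2955) = 1/(-254/3 - 2955) = 1/(-9119/3) = -3/9119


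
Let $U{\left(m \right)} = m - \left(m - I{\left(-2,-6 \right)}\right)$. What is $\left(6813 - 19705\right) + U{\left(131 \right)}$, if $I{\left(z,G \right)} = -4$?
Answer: $-12896$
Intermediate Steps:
$U{\left(m \right)} = -4$ ($U{\left(m \right)} = m - \left(4 + m\right) = -4$)
$\left(6813 - 19705\right) + U{\left(131 \right)} = \left(6813 - 19705\right) - 4 = -12892 - 4 = -12896$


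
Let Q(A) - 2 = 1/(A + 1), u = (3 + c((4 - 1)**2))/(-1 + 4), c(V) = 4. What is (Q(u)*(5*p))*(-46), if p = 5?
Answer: -2645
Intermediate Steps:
u = 7/3 (u = (3 + 4)/(-1 + 4) = 7/3 ≈ 2.3333)
Q(A) = 2 + 1/(1 + A) (Q(A) = 2 + 1/(A + 1) = 2 + 1/(1 + A))
(Q(u)*(5*p))*(-46) = (((3 + 2*(7/3))/(1 + 7/3))*(5*5))*(-46) = (((3 + 14/3)/(10/3))*25)*(-46) = (((3/10)*(23/3))*25)*(-46) = ((23/10)*25)*(-46) = (115/2)*(-46) = -2645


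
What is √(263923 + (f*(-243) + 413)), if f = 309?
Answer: √189249 ≈ 435.03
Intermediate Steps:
√(263923 + (f*(-243) + 413)) = √(263923 + (309*(-243) + 413)) = √(263923 + (-75087 + 413)) = √(263923 - 74674) = √189249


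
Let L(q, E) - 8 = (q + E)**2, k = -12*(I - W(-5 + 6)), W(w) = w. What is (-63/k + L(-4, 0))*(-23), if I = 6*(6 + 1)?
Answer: -91011/164 ≈ -554.95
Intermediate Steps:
I = 42 (I = 6*7 = 42)
k = -492 (k = -12*(42 - (-5 + 6)) = -12*(42 - 1*1) = -12*(42 - 1) = -12*41 = -492)
L(q, E) = 8 + (E + q)**2 (L(q, E) = 8 + (q + E)**2 = 8 + (E + q)**2)
(-63/k + L(-4, 0))*(-23) = (-63/(-492) + (8 + (0 - 4)**2))*(-23) = (-63*(-1/492) + (8 + (-4)**2))*(-23) = (21/164 + (8 + 16))*(-23) = (21/164 + 24)*(-23) = (3957/164)*(-23) = -91011/164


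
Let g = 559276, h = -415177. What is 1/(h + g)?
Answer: 1/144099 ≈ 6.9397e-6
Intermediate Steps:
1/(h + g) = 1/(-415177 + 559276) = 1/144099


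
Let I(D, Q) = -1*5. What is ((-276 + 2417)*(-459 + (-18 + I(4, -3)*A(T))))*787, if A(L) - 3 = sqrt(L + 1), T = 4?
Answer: -829003764 - 8424835*sqrt(5) ≈ -8.4784e+8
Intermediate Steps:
I(D, Q) = -5
A(L) = 3 + sqrt(1 + L) (A(L) = 3 + sqrt(L + 1) = 3 + sqrt(1 + L))
((-276 + 2417)*(-459 + (-18 + I(4, -3)*A(T))))*787 = ((-276 + 2417)*(-459 + (-18 - 5*(3 + sqrt(1 + 4)))))*787 = (2141*(-459 + (-18 - 5*(3 + sqrt(5)))))*787 = (2141*(-459 + (-18 + (-15 - 5*sqrt(5)))))*787 = (2141*(-459 + (-33 - 5*sqrt(5))))*787 = (2141*(-492 - 5*sqrt(5)))*787 = (-1053372 - 10705*sqrt(5))*787 = -829003764 - 8424835*sqrt(5)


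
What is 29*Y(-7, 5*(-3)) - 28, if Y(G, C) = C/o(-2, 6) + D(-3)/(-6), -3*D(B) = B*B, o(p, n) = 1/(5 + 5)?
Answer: -8727/2 ≈ -4363.5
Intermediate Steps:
o(p, n) = ⅒ (o(p, n) = 1/10 = ⅒)
D(B) = -B²/3 (D(B) = -B*B/3 = -B²/3)
Y(G, C) = ½ + 10*C (Y(G, C) = C/(⅒) - ⅓*(-3)²/(-6) = C*10 - ⅓*9*(-⅙) = 10*C - 3*(-⅙) = 10*C + ½ = ½ + 10*C)
29*Y(-7, 5*(-3)) - 28 = 29*(½ + 10*(5*(-3))) - 28 = 29*(½ + 10*(-15)) - 28 = 29*(½ - 150) - 28 = 29*(-299/2) - 28 = -8671/2 - 28 = -8727/2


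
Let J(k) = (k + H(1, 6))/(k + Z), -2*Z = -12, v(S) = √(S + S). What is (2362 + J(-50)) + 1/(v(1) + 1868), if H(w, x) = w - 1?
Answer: 90705800727/38383642 - √2/3489422 ≈ 2363.1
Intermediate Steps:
v(S) = √2*√S (v(S) = √(2*S) = √2*√S)
H(w, x) = -1 + w
Z = 6 (Z = -½*(-12) = 6)
J(k) = k/(6 + k) (J(k) = (k + (-1 + 1))/(k + 6) = (k + 0)/(6 + k) = k/(6 + k))
(2362 + J(-50)) + 1/(v(1) + 1868) = (2362 - 50/(6 - 50)) + 1/(√2*√1 + 1868) = (2362 - 50/(-44)) + 1/(√2*1 + 1868) = (2362 - 50*(-1/44)) + 1/(√2 + 1868) = (2362 + 25/22) + 1/(1868 + √2) = 51989/22 + 1/(1868 + √2)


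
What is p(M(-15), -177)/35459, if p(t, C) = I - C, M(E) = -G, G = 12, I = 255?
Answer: 432/35459 ≈ 0.012183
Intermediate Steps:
M(E) = -12 (M(E) = -1*12 = -12)
p(t, C) = 255 - C
p(M(-15), -177)/35459 = (255 - 1*(-177))/35459 = (255 + 177)*(1/35459) = 432*(1/35459) = 432/35459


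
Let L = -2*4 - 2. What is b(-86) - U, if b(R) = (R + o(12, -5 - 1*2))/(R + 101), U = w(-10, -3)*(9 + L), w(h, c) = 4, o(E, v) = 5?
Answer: -7/5 ≈ -1.4000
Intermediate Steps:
L = -10 (L = -8 - 2 = -10)
U = -4 (U = 4*(9 - 10) = 4*(-1) = -4)
b(R) = (5 + R)/(101 + R) (b(R) = (R + 5)/(R + 101) = (5 + R)/(101 + R))
b(-86) - U = (5 - 86)/(101 - 86) - 1*(-4) = -81/15 + 4 = (1/15)*(-81) + 4 = -27/5 + 4 = -7/5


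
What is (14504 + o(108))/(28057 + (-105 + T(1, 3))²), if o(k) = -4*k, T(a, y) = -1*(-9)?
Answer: 14072/37273 ≈ 0.37754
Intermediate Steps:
T(a, y) = 9
(14504 + o(108))/(28057 + (-105 + T(1, 3))²) = (14504 - 4*108)/(28057 + (-105 + 9)²) = (14504 - 432)/(28057 + (-96)²) = 14072/(28057 + 9216) = 14072/37273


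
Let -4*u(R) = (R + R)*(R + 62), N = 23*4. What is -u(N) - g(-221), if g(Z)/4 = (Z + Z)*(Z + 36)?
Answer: -319996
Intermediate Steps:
N = 92
g(Z) = 8*Z*(36 + Z) (g(Z) = 4*((Z + Z)*(Z + 36)) = 4*((2*Z)*(36 + Z)) = 4*(2*Z*(36 + Z)) = 8*Z*(36 + Z))
u(R) = -R*(62 + R)/2 (u(R) = -(R + R)*(R + 62)/4 = -2*R*(62 + R)/4 = -R*(62 + R)/2)
-u(N) - g(-221) = -(-1)*92*(62 + 92)/2 - 8*(-221)*(36 - 221) = -(-1)*92*154/2 - 8*(-221)*(-185) = -1*(-7084) - 1*327080 = 7084 - 327080 = -319996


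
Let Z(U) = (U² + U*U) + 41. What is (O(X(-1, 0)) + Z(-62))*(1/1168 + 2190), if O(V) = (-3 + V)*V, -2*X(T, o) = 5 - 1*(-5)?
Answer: 19872488249/1168 ≈ 1.7014e+7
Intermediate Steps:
X(T, o) = -5 (X(T, o) = -(5 - 1*(-5))/2 = -(5 + 5)/2 = -½*10 = -5)
O(V) = V*(-3 + V)
Z(U) = 41 + 2*U² (Z(U) = (U² + U²) + 41 = 2*U² + 41 = 41 + 2*U²)
(O(X(-1, 0)) + Z(-62))*(1/1168 + 2190) = (-5*(-3 - 5) + (41 + 2*(-62)²))*(1/1168 + 2190) = (-5*(-8) + (41 + 2*3844))*(1/1168 + 2190) = (40 + (41 + 7688))*(2557921/1168) = (40 + 7729)*(2557921/1168) = 7769*(2557921/1168) = 19872488249/1168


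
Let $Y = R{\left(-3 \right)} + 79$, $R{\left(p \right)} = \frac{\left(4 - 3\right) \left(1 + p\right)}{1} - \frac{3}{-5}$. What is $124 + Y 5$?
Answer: $512$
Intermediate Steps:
$R{\left(p \right)} = \frac{8}{5} + p$ ($R{\left(p \right)} = 1 \left(1 + p\right) 1 - - \frac{3}{5} = \left(1 + p\right) 1 + \frac{3}{5} = \left(1 + p\right) + \frac{3}{5} = \frac{8}{5} + p$)
$Y = \frac{388}{5}$ ($Y = \left(\frac{8}{5} - 3\right) + 79 = - \frac{7}{5} + 79 = \frac{388}{5} \approx 77.6$)
$124 + Y 5 = 124 + \frac{388}{5} \cdot 5 = 124 + 388 = 512$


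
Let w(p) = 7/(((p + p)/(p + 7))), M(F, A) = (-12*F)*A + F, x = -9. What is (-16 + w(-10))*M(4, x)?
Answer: -32591/5 ≈ -6518.2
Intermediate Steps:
M(F, A) = F - 12*A*F (M(F, A) = -12*A*F + F = F - 12*A*F)
w(p) = 7*(7 + p)/(2*p) (w(p) = 7/(((2*p)/(7 + p))) = 7/((2*p/(7 + p))) = 7*((7 + p)/(2*p)) = 7*(7 + p)/(2*p))
(-16 + w(-10))*M(4, x) = (-16 + (7/2)*(7 - 10)/(-10))*(4*(1 - 12*(-9))) = (-16 + (7/2)*(-1/10)*(-3))*(4*(1 + 108)) = (-16 + 21/20)*(4*109) = -299/20*436 = -32591/5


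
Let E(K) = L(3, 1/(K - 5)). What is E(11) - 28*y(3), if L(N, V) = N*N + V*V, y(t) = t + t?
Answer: -5723/36 ≈ -158.97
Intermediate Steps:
y(t) = 2*t
L(N, V) = N**2 + V**2
E(K) = 9 + (-5 + K)**(-2) (E(K) = 3**2 + (1/(K - 5))**2 = 9 + (1/(-5 + K))**2 = 9 + (-5 + K)**(-2))
E(11) - 28*y(3) = (9 + (-5 + 11)**(-2)) - 56*3 = (9 + 6**(-2)) - 28*6 = (9 + 1/36) - 168 = 325/36 - 168 = -5723/36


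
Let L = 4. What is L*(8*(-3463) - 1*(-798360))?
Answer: 3082624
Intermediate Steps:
L*(8*(-3463) - 1*(-798360)) = 4*(8*(-3463) - 1*(-798360)) = 4*(-27704 + 798360) = 4*770656 = 3082624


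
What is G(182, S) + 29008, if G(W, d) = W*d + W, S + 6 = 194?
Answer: 63406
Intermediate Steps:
S = 188 (S = -6 + 194 = 188)
G(W, d) = W + W*d
G(182, S) + 29008 = 182*(1 + 188) + 29008 = 182*189 + 29008 = 34398 + 29008 = 63406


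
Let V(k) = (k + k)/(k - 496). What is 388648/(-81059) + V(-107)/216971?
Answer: -50848165813798/10605233730267 ≈ -4.7946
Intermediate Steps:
V(k) = 2*k/(-496 + k) (V(k) = (2*k)/(-496 + k) = 2*k/(-496 + k))
388648/(-81059) + V(-107)/216971 = 388648/(-81059) + (2*(-107)/(-496 - 107))/216971 = 388648*(-1/81059) + (2*(-107)/(-603))*(1/216971) = -388648/81059 + (2*(-107)*(-1/603))*(1/216971) = -388648/81059 + (214/603)*(1/216971) = -388648/81059 + 214/130833513 = -50848165813798/10605233730267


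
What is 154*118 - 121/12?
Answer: 217943/12 ≈ 18162.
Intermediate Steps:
154*118 - 121/12 = 18172 - 121*1/12 = 18172 - 121/12 = 217943/12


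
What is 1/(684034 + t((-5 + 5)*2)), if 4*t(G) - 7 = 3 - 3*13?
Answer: 4/2736107 ≈ 1.4619e-6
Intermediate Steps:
t(G) = -29/4 (t(G) = 7/4 + (3 - 3*13)/4 = 7/4 + (3 - 39)/4 = 7/4 + (¼)*(-36) = 7/4 - 9 = -29/4)
1/(684034 + t((-5 + 5)*2)) = 1/(684034 - 29/4) = 1/(2736107/4) = 4/2736107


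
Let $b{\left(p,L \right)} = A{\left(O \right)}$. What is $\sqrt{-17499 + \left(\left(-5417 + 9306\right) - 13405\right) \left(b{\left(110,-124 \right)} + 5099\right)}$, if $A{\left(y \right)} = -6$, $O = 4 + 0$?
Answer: $3 i \sqrt{5386943} \approx 6962.9 i$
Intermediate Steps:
$O = 4$
$b{\left(p,L \right)} = -6$
$\sqrt{-17499 + \left(\left(-5417 + 9306\right) - 13405\right) \left(b{\left(110,-124 \right)} + 5099\right)} = \sqrt{-17499 + \left(\left(-5417 + 9306\right) - 13405\right) \left(-6 + 5099\right)} = \sqrt{-17499 + \left(3889 - 13405\right) 5093} = \sqrt{-17499 - 48464988} = \sqrt{-48482487} = 3 i \sqrt{5386943}$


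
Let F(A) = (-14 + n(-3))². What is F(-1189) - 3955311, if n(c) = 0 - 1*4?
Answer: -3954987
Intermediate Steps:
n(c) = -4 (n(c) = 0 - 4 = -4)
F(A) = 324 (F(A) = (-14 - 4)² = (-18)² = 324)
F(-1189) - 3955311 = 324 - 3955311 = -3954987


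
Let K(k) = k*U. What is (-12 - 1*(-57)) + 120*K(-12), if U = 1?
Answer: -1395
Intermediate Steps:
K(k) = k (K(k) = k*1 = k)
(-12 - 1*(-57)) + 120*K(-12) = (-12 - 1*(-57)) + 120*(-12) = (-12 + 57) - 1440 = 45 - 1440 = -1395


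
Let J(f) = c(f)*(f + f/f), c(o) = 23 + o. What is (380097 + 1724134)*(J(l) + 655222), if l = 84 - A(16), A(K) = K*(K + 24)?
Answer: 2001201537547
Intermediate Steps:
A(K) = K*(24 + K)
l = -556 (l = 84 - 16*(24 + 16) = 84 - 16*40 = 84 - 1*640 = 84 - 640 = -556)
J(f) = (1 + f)*(23 + f) (J(f) = (23 + f)*(f + f/f) = (23 + f)*(f + 1) = (23 + f)*(1 + f) = (1 + f)*(23 + f))
(380097 + 1724134)*(J(l) + 655222) = (380097 + 1724134)*((1 - 556)*(23 - 556) + 655222) = 2104231*(-555*(-533) + 655222) = 2104231*(295815 + 655222) = 2104231*951037 = 2001201537547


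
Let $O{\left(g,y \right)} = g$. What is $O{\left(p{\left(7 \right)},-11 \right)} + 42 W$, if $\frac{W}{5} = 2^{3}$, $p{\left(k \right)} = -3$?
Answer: $1677$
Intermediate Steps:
$W = 40$ ($W = 5 \cdot 2^{3} = 5 \cdot 8 = 40$)
$O{\left(p{\left(7 \right)},-11 \right)} + 42 W = -3 + 42 \cdot 40 = -3 + 1680 = 1677$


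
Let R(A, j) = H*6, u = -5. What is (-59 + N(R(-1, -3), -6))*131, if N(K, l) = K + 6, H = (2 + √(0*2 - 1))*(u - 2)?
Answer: -17947 - 5502*I ≈ -17947.0 - 5502.0*I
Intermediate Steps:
H = -14 - 7*I (H = (2 + √(0*2 - 1))*(-5 - 2) = (2 + √(0 - 1))*(-7) = (2 + √(-1))*(-7) = (2 + I)*(-7) = -14 - 7*I ≈ -14.0 - 7.0*I)
R(A, j) = -84 - 42*I (R(A, j) = (-14 - 7*I)*6 = -84 - 42*I)
N(K, l) = 6 + K
(-59 + N(R(-1, -3), -6))*131 = (-59 + (6 + (-84 - 42*I)))*131 = (-59 + (-78 - 42*I))*131 = (-137 - 42*I)*131 = -17947 - 5502*I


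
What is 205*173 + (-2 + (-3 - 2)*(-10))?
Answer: 35513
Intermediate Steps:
205*173 + (-2 + (-3 - 2)*(-10)) = 35465 + (-2 - 5*(-10)) = 35465 + (-2 + 50) = 35465 + 48 = 35513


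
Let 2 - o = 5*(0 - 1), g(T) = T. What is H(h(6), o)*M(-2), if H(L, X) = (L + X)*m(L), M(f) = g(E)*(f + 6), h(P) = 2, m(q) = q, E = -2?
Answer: -144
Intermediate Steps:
o = 7 (o = 2 - 5*(0 - 1) = 2 - 5*(-1) = 2 - 1*(-5) = 2 + 5 = 7)
M(f) = -12 - 2*f (M(f) = -2*(f + 6) = -2*(6 + f) = -12 - 2*f)
H(L, X) = L*(L + X) (H(L, X) = (L + X)*L = L*(L + X))
H(h(6), o)*M(-2) = (2*(2 + 7))*(-12 - 2*(-2)) = (2*9)*(-12 + 4) = 18*(-8) = -144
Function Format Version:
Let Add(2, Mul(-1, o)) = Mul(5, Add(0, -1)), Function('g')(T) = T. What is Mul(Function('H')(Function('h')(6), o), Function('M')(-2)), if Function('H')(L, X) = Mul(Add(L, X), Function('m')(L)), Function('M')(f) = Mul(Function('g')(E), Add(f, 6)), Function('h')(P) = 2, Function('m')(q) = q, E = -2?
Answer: -144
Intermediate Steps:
o = 7 (o = Add(2, Mul(-1, Mul(5, Add(0, -1)))) = Add(2, Mul(-1, Mul(5, -1))) = Add(2, Mul(-1, -5)) = Add(2, 5) = 7)
Function('M')(f) = Add(-12, Mul(-2, f)) (Function('M')(f) = Mul(-2, Add(f, 6)) = Mul(-2, Add(6, f)) = Add(-12, Mul(-2, f)))
Function('H')(L, X) = Mul(L, Add(L, X)) (Function('H')(L, X) = Mul(Add(L, X), L) = Mul(L, Add(L, X)))
Mul(Function('H')(Function('h')(6), o), Function('M')(-2)) = Mul(Mul(2, Add(2, 7)), Add(-12, Mul(-2, -2))) = Mul(Mul(2, 9), Add(-12, 4)) = Mul(18, -8) = -144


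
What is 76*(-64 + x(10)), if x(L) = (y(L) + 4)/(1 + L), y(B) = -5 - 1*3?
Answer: -53808/11 ≈ -4891.6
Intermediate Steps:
y(B) = -8 (y(B) = -5 - 3 = -8)
x(L) = -4/(1 + L) (x(L) = (-8 + 4)/(1 + L) = -4/(1 + L))
76*(-64 + x(10)) = 76*(-64 - 4/(1 + 10)) = 76*(-64 - 4/11) = 76*(-708/11) = -53808/11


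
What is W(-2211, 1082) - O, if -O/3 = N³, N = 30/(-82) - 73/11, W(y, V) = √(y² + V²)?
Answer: -94483860936/91733851 + √6059245 ≈ 1431.6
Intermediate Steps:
W(y, V) = √(V² + y²)
N = -3158/451 (N = 30*(-1/82) - 73*1/11 = -15/41 - 73/11 = -3158/451 ≈ -7.0022)
O = 94483860936/91733851 (O = -3*(-3158/451)³ = -3*(-31494620312/91733851) = 94483860936/91733851 ≈ 1030.0)
W(-2211, 1082) - O = √(1082² + (-2211)²) - 1*94483860936/91733851 = √(1170724 + 4888521) - 94483860936/91733851 = √6059245 - 94483860936/91733851 = -94483860936/91733851 + √6059245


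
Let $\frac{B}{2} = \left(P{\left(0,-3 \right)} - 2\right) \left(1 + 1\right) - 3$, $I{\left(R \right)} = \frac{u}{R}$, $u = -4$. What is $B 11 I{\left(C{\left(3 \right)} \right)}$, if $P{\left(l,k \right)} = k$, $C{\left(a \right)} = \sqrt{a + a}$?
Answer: $\frac{572 \sqrt{6}}{3} \approx 467.04$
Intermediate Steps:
$C{\left(a \right)} = \sqrt{2} \sqrt{a}$ ($C{\left(a \right)} = \sqrt{2 a} = \sqrt{2} \sqrt{a}$)
$I{\left(R \right)} = - \frac{4}{R}$
$B = -26$ ($B = 2 \left(\left(-3 - 2\right) \left(1 + 1\right) - 3\right) = 2 \left(\left(-5\right) 2 - 3\right) = 2 \left(-10 - 3\right) = 2 \left(-13\right) = -26$)
$B 11 I{\left(C{\left(3 \right)} \right)} = \left(-26\right) 11 \left(- \frac{4}{\sqrt{2} \sqrt{3}}\right) = - 286 \left(- \frac{4}{\sqrt{6}}\right) = - 286 \left(- 4 \frac{\sqrt{6}}{6}\right) = - 286 \left(- \frac{2 \sqrt{6}}{3}\right) = \frac{572 \sqrt{6}}{3}$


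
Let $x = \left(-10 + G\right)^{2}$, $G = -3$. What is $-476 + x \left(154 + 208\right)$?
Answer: $60702$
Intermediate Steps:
$x = 169$ ($x = \left(-10 - 3\right)^{2} = \left(-13\right)^{2} = 169$)
$-476 + x \left(154 + 208\right) = -476 + 169 \left(154 + 208\right) = -476 + 169 \cdot 362 = -476 + 61178 = 60702$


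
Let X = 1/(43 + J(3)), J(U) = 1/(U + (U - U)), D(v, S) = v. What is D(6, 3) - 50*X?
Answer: 63/13 ≈ 4.8462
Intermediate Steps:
J(U) = 1/U (J(U) = 1/(U + 0) = 1/U)
X = 3/130 (X = 1/(43 + 1/3) = 1/(43 + ⅓) = 1/(130/3) = 3/130 ≈ 0.023077)
D(6, 3) - 50*X = 6 - 50*3/130 = 6 - 15/13 = 63/13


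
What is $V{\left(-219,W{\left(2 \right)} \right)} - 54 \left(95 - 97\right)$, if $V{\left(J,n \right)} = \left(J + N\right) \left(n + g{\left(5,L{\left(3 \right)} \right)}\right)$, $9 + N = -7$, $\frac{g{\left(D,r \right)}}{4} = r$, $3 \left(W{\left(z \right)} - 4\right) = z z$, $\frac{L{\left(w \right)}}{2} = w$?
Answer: $- \frac{20356}{3} \approx -6785.3$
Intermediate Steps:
$L{\left(w \right)} = 2 w$
$W{\left(z \right)} = 4 + \frac{z^{2}}{3}$ ($W{\left(z \right)} = 4 + \frac{z z}{3} = 4 + \frac{z^{2}}{3}$)
$g{\left(D,r \right)} = 4 r$
$N = -16$ ($N = -9 - 7 = -16$)
$V{\left(J,n \right)} = \left(-16 + J\right) \left(24 + n\right)$ ($V{\left(J,n \right)} = \left(J - 16\right) \left(n + 4 \cdot 2 \cdot 3\right) = \left(-16 + J\right) \left(n + 4 \cdot 6\right) = \left(-16 + J\right) \left(n + 24\right) = \left(-16 + J\right) \left(24 + n\right)$)
$V{\left(-219,W{\left(2 \right)} \right)} - 54 \left(95 - 97\right) = \left(-384 - 16 \left(4 + \frac{2^{2}}{3}\right) + 24 \left(-219\right) - 219 \left(4 + \frac{2^{2}}{3}\right)\right) - 54 \left(95 - 97\right) = \left(-384 - 16 \left(4 + \frac{1}{3} \cdot 4\right) - 5256 - 219 \left(4 + \frac{1}{3} \cdot 4\right)\right) - -108 = \left(-384 - 16 \left(4 + \frac{4}{3}\right) - 5256 - 219 \left(4 + \frac{4}{3}\right)\right) + 108 = \left(-384 - \frac{256}{3} - 5256 - 1168\right) + 108 = - \frac{20680}{3} + 108 = - \frac{20356}{3}$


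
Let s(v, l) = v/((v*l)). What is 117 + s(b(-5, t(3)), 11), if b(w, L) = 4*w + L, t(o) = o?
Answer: 1288/11 ≈ 117.09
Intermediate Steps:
b(w, L) = L + 4*w
s(v, l) = 1/l (s(v, l) = v/((l*v)) = v*(1/(l*v)) = 1/l)
117 + s(b(-5, t(3)), 11) = 117 + 1/11 = 1288/11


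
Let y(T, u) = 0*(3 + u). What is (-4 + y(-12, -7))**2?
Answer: 16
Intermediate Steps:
y(T, u) = 0
(-4 + y(-12, -7))**2 = (-4 + 0)**2 = (-4)**2 = 16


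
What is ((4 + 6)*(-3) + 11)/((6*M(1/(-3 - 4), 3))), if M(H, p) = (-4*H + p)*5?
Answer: -133/750 ≈ -0.17733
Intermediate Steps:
M(H, p) = -20*H + 5*p (M(H, p) = (p - 4*H)*5 = -20*H + 5*p)
((4 + 6)*(-3) + 11)/((6*M(1/(-3 - 4), 3))) = ((4 + 6)*(-3) + 11)/((6*(-20/(-3 - 4) + 5*3))) = (10*(-3) + 11)/((6*(-20/(-7) + 15))) = (-30 + 11)/((6*(-20*(-1/7) + 15))) = -19/(6*(20/7 + 15)) = -19/(6*(125/7)) = -19/(750/7) = (7/750)*(-19) = -133/750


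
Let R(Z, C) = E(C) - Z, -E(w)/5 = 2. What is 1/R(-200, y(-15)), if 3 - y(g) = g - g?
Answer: 1/190 ≈ 0.0052632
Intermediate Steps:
E(w) = -10 (E(w) = -5*2 = -10)
y(g) = 3 (y(g) = 3 - (g - g) = 3 - 1*0 = 3 + 0 = 3)
R(Z, C) = -10 - Z
1/R(-200, y(-15)) = 1/(-10 - 1*(-200)) = 1/(-10 + 200) = 1/190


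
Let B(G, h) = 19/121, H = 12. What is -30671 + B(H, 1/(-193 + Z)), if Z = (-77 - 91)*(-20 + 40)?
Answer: -3711172/121 ≈ -30671.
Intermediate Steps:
Z = -3360 (Z = -168*20 = -3360)
B(G, h) = 19/121 (B(G, h) = 19*(1/121) = 19/121)
-30671 + B(H, 1/(-193 + Z)) = -30671 + 19/121 = -3711172/121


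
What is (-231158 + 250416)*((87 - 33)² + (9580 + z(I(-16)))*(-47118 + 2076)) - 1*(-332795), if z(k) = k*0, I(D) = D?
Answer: -8309815959757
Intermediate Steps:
z(k) = 0
(-231158 + 250416)*((87 - 33)² + (9580 + z(I(-16)))*(-47118 + 2076)) - 1*(-332795) = (-231158 + 250416)*((87 - 33)² + (9580 + 0)*(-47118 + 2076)) - 1*(-332795) = 19258*(54² + 9580*(-45042)) + 332795 = 19258*(2916 - 431502360) + 332795 = 19258*(-431499444) + 332795 = -8309816292552 + 332795 = -8309815959757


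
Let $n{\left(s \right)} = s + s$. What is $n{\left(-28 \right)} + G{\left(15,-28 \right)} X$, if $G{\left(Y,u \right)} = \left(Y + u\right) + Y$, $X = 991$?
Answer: $1926$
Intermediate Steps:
$G{\left(Y,u \right)} = u + 2 Y$
$n{\left(s \right)} = 2 s$
$n{\left(-28 \right)} + G{\left(15,-28 \right)} X = 2 \left(-28\right) + \left(-28 + 2 \cdot 15\right) 991 = -56 + \left(-28 + 30\right) 991 = -56 + 2 \cdot 991 = -56 + 1982 = 1926$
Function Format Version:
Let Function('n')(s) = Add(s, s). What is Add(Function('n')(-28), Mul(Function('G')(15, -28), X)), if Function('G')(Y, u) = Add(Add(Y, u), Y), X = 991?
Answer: 1926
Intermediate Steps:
Function('G')(Y, u) = Add(u, Mul(2, Y))
Function('n')(s) = Mul(2, s)
Add(Function('n')(-28), Mul(Function('G')(15, -28), X)) = Add(Mul(2, -28), Mul(Add(-28, Mul(2, 15)), 991)) = Add(-56, Mul(Add(-28, 30), 991)) = Add(-56, Mul(2, 991)) = Add(-56, 1982) = 1926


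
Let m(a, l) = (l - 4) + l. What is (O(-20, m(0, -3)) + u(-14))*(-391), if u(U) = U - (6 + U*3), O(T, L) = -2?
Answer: -7820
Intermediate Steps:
m(a, l) = -4 + 2*l (m(a, l) = (-4 + l) + l = -4 + 2*l)
u(U) = -6 - 2*U (u(U) = U - (6 + 3*U) = U + (-6 - 3*U) = -6 - 2*U)
(O(-20, m(0, -3)) + u(-14))*(-391) = (-2 + (-6 - 2*(-14)))*(-391) = (-2 + (-6 + 28))*(-391) = (-2 + 22)*(-391) = 20*(-391) = -7820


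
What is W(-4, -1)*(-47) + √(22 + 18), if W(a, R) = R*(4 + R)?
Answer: 141 + 2*√10 ≈ 147.32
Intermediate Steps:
W(-4, -1)*(-47) + √(22 + 18) = -(4 - 1)*(-47) + √(22 + 18) = -1*3*(-47) + √40 = -3*(-47) + 2*√10 = 141 + 2*√10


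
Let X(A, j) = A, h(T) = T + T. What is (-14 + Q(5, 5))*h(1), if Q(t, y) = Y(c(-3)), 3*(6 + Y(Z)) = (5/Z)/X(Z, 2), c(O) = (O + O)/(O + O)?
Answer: -110/3 ≈ -36.667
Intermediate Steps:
h(T) = 2*T
c(O) = 1 (c(O) = (2*O)/((2*O)) = (2*O)*(1/(2*O)) = 1)
Y(Z) = -6 + 5/(3*Z²) (Y(Z) = -6 + ((5/Z)/Z)/3 = -6 + (5/Z²)/3 = -6 + 5/(3*Z²))
Q(t, y) = -13/3 (Q(t, y) = -6 + (5/3)/1² = -6 + (5/3)*1 = -6 + 5/3 = -13/3)
(-14 + Q(5, 5))*h(1) = (-14 - 13/3)*(2*1) = -55/3*2 = -110/3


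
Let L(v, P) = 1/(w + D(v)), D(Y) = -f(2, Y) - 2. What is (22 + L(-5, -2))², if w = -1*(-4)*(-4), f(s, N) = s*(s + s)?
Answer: 326041/676 ≈ 482.31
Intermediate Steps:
f(s, N) = 2*s² (f(s, N) = s*(2*s) = 2*s²)
D(Y) = -10 (D(Y) = -2*2² - 2 = -2*4 - 2 = -1*8 - 2 = -8 - 2 = -10)
w = -16 (w = 4*(-4) = -16)
L(v, P) = -1/26 (L(v, P) = 1/(-16 - 10) = 1/(-26) = -1/26)
(22 + L(-5, -2))² = (22 - 1/26)² = (571/26)² = 326041/676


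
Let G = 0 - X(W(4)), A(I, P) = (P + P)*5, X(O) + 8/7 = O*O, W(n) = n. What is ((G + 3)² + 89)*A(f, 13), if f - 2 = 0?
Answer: 1462500/49 ≈ 29847.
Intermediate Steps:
f = 2 (f = 2 + 0 = 2)
X(O) = -8/7 + O² (X(O) = -8/7 + O*O = -8/7 + O²)
A(I, P) = 10*P (A(I, P) = (2*P)*5 = 10*P)
G = -104/7 (G = 0 - (-8/7 + 4²) = 0 - (-8/7 + 16) = 0 - 1*104/7 = 0 - 104/7 = -104/7 ≈ -14.857)
((G + 3)² + 89)*A(f, 13) = ((-104/7 + 3)² + 89)*(10*13) = ((-83/7)² + 89)*130 = (6889/49 + 89)*130 = (11250/49)*130 = 1462500/49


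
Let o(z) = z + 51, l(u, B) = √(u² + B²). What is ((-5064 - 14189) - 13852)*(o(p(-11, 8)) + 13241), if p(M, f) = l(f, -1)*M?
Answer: -440031660 + 364155*√65 ≈ -4.3710e+8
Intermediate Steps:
l(u, B) = √(B² + u²)
p(M, f) = M*√(1 + f²) (p(M, f) = √((-1)² + f²)*M = √(1 + f²)*M = M*√(1 + f²))
o(z) = 51 + z
((-5064 - 14189) - 13852)*(o(p(-11, 8)) + 13241) = ((-5064 - 14189) - 13852)*((51 - 11*√(1 + 8²)) + 13241) = (-19253 - 13852)*((51 - 11*√(1 + 64)) + 13241) = -33105*((51 - 11*√65) + 13241) = -33105*(13292 - 11*√65) = -440031660 + 364155*√65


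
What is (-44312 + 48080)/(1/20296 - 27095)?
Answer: -76475328/549920119 ≈ -0.13907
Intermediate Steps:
(-44312 + 48080)/(1/20296 - 27095) = 3768/(1/20296 - 27095) = 3768/(-549920119/20296) = 3768*(-20296/549920119) = -76475328/549920119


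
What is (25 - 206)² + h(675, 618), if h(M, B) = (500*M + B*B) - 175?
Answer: 752010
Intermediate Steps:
h(M, B) = -175 + B² + 500*M (h(M, B) = (500*M + B²) - 175 = (B² + 500*M) - 175 = -175 + B² + 500*M)
(25 - 206)² + h(675, 618) = (25 - 206)² + (-175 + 618² + 500*675) = (-181)² + (-175 + 381924 + 337500) = 32761 + 719249 = 752010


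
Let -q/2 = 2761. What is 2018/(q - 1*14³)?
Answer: -1009/4133 ≈ -0.24413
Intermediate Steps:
q = -5522 (q = -2*2761 = -5522)
2018/(q - 1*14³) = 2018/(-5522 - 1*14³) = 2018/(-5522 - 1*2744) = 2018/(-5522 - 2744) = 2018/(-8266) = 2018*(-1/8266) = -1009/4133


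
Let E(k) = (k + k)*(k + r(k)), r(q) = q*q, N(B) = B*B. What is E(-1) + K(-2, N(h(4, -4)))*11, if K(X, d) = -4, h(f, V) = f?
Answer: -44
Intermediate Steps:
N(B) = B²
r(q) = q²
E(k) = 2*k*(k + k²) (E(k) = (k + k)*(k + k²) = (2*k)*(k + k²) = 2*k*(k + k²))
E(-1) + K(-2, N(h(4, -4)))*11 = 2*(-1)²*(1 - 1) - 4*11 = 2*1*0 - 44 = 0 - 44 = -44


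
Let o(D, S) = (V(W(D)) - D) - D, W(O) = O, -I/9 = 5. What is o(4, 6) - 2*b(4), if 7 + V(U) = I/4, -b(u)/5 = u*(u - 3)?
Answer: 55/4 ≈ 13.750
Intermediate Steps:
I = -45 (I = -9*5 = -45)
b(u) = -5*u*(-3 + u) (b(u) = -5*u*(u - 3) = -5*u*(-3 + u))
V(U) = -73/4 (V(U) = -7 - 45/4 = -73/4)
o(D, S) = -73/4 - 2*D (o(D, S) = (-73/4 - D) - D = -73/4 - 2*D)
o(4, 6) - 2*b(4) = (-73/4 - 2*4) - 10*4*(3 - 1*4) = (-73/4 - 8) - 10*4*(3 - 4) = -105/4 - 10*4*(-1) = -105/4 - 2*(-20) = -105/4 + 40 = 55/4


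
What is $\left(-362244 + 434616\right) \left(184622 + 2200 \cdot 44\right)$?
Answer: $20367072984$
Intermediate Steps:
$\left(-362244 + 434616\right) \left(184622 + 2200 \cdot 44\right) = 72372 \left(184622 + 96800\right) = 72372 \cdot 281422 = 20367072984$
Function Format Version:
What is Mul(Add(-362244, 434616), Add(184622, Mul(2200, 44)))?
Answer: 20367072984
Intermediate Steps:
Mul(Add(-362244, 434616), Add(184622, Mul(2200, 44))) = Mul(72372, Add(184622, 96800)) = Mul(72372, 281422) = 20367072984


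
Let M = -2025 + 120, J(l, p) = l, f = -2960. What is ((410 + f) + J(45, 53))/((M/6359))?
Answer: 1061953/127 ≈ 8361.8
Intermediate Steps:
M = -1905
((410 + f) + J(45, 53))/((M/6359)) = ((410 - 2960) + 45)/((-1905/6359)) = (-2550 + 45)/((-1905*1/6359)) = -2505/(-1905/6359) = -2505*(-6359/1905) = 1061953/127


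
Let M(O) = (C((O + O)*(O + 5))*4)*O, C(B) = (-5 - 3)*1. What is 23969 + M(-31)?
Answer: 24961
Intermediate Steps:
C(B) = -8 (C(B) = -8*1 = -8)
M(O) = -32*O (M(O) = (-8*4)*O = -32*O)
23969 + M(-31) = 23969 - 32*(-31) = 23969 + 992 = 24961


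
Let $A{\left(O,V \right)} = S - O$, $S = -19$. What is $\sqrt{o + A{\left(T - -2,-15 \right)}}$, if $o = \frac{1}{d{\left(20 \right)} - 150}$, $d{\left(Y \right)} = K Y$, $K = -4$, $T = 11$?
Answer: $\frac{i \sqrt{1693030}}{230} \approx 5.6572 i$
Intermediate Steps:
$A{\left(O,V \right)} = -19 - O$
$d{\left(Y \right)} = - 4 Y$
$o = - \frac{1}{230}$ ($o = \frac{1}{\left(-4\right) 20 - 150} = \frac{1}{-80 - 150} = \frac{1}{-230} = - \frac{1}{230} \approx -0.0043478$)
$\sqrt{o + A{\left(T - -2,-15 \right)}} = \sqrt{- \frac{1}{230} - \left(30 + 2\right)} = \sqrt{- \frac{1}{230} - 32} = \sqrt{- \frac{7361}{230}} = \frac{i \sqrt{1693030}}{230}$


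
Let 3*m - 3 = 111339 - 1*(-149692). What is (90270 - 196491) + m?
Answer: -57629/3 ≈ -19210.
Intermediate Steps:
m = 261034/3 (m = 1 + (111339 - 1*(-149692))/3 = 1 + (111339 + 149692)/3 = 1 + (1/3)*261031 = 1 + 261031/3 = 261034/3 ≈ 87011.)
(90270 - 196491) + m = (90270 - 196491) + 261034/3 = -106221 + 261034/3 = -57629/3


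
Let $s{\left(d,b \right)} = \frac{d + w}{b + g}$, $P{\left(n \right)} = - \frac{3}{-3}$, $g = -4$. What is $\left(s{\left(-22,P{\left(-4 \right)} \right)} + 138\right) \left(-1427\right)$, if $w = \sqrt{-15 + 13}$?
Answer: $- \frac{622172}{3} + \frac{1427 i \sqrt{2}}{3} \approx -2.0739 \cdot 10^{5} + 672.69 i$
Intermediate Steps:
$w = i \sqrt{2}$ ($w = \sqrt{-2} = i \sqrt{2} \approx 1.4142 i$)
$P{\left(n \right)} = 1$ ($P{\left(n \right)} = \left(-3\right) \left(- \frac{1}{3}\right) = 1$)
$s{\left(d,b \right)} = \frac{d + i \sqrt{2}}{-4 + b}$ ($s{\left(d,b \right)} = \frac{d + i \sqrt{2}}{b - 4} = \frac{d + i \sqrt{2}}{-4 + b}$)
$\left(s{\left(-22,P{\left(-4 \right)} \right)} + 138\right) \left(-1427\right) = \left(\frac{-22 + i \sqrt{2}}{-4 + 1} + 138\right) \left(-1427\right) = \left(\frac{-22 + i \sqrt{2}}{-3} + 138\right) \left(-1427\right) = \left(- \frac{-22 + i \sqrt{2}}{3} + 138\right) \left(-1427\right) = \left(\left(\frac{22}{3} - \frac{i \sqrt{2}}{3}\right) + 138\right) \left(-1427\right) = \left(\frac{436}{3} - \frac{i \sqrt{2}}{3}\right) \left(-1427\right) = - \frac{622172}{3} + \frac{1427 i \sqrt{2}}{3}$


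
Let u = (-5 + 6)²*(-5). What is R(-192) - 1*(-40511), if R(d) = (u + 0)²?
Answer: 40536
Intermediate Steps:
u = -5 (u = 1²*(-5) = 1*(-5) = -5)
R(d) = 25 (R(d) = (-5 + 0)² = (-5)² = 25)
R(-192) - 1*(-40511) = 25 - 1*(-40511) = 25 + 40511 = 40536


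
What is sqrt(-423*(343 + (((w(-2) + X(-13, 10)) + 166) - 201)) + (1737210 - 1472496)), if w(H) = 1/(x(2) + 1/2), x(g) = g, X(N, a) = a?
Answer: sqrt(3250770)/5 ≈ 360.60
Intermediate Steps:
w(H) = 2/5 (w(H) = 1/(2 + 1/2) = 1/(5/2) = 2/5)
sqrt(-423*(343 + (((w(-2) + X(-13, 10)) + 166) - 201)) + (1737210 - 1472496)) = sqrt(-423*(343 + (((2/5 + 10) + 166) - 201)) + (1737210 - 1472496)) = sqrt(-423*(343 + ((52/5 + 166) - 201)) + 264714) = sqrt(-423*(343 + (882/5 - 201)) + 264714) = sqrt(-423*(343 - 123/5) + 264714) = sqrt(-423*1592/5 + 264714) = sqrt(-673416/5 + 264714) = sqrt(650154/5) = sqrt(3250770)/5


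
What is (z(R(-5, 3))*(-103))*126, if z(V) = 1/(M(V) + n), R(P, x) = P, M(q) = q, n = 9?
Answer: -6489/2 ≈ -3244.5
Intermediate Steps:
z(V) = 1/(9 + V) (z(V) = 1/(V + 9) = 1/(9 + V))
(z(R(-5, 3))*(-103))*126 = (-103/(9 - 5))*126 = (-103/4)*126 = ((¼)*(-103))*126 = -103/4*126 = -6489/2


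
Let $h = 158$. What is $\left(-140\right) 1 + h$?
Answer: $18$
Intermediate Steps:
$\left(-140\right) 1 + h = \left(-140\right) 1 + 158 = -140 + 158 = 18$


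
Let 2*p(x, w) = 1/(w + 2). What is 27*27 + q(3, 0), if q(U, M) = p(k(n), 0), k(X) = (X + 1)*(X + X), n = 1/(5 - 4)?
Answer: 2917/4 ≈ 729.25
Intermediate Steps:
n = 1 (n = 1/1 = 1)
k(X) = 2*X*(1 + X) (k(X) = (1 + X)*(2*X) = 2*X*(1 + X))
p(x, w) = 1/(2*(2 + w)) (p(x, w) = 1/(2*(w + 2)) = 1/(2*(2 + w)))
q(U, M) = 1/4 (q(U, M) = 1/(2*(2 + 0)) = (1/2)/2 = (1/2)*(1/2) = 1/4)
27*27 + q(3, 0) = 27*27 + 1/4 = 729 + 1/4 = 2917/4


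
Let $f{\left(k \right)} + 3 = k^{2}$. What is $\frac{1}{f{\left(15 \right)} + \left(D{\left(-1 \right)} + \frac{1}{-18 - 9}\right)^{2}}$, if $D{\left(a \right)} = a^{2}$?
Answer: $\frac{729}{162514} \approx 0.0044858$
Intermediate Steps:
$f{\left(k \right)} = -3 + k^{2}$
$\frac{1}{f{\left(15 \right)} + \left(D{\left(-1 \right)} + \frac{1}{-18 - 9}\right)^{2}} = \frac{1}{\left(-3 + 15^{2}\right) + \left(\left(-1\right)^{2} + \frac{1}{-18 - 9}\right)^{2}} = \frac{1}{\left(-3 + 225\right) + \left(1 + \frac{1}{-27}\right)^{2}} = \frac{1}{222 + \left(1 - \frac{1}{27}\right)^{2}} = \frac{1}{222 + \left(\frac{26}{27}\right)^{2}} = \frac{1}{222 + \frac{676}{729}} = \frac{1}{\frac{162514}{729}} = \frac{729}{162514}$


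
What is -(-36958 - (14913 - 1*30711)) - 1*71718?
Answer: -50558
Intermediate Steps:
-(-36958 - (14913 - 1*30711)) - 1*71718 = -(-36958 - (14913 - 30711)) - 71718 = -(-36958 - 1*(-15798)) - 71718 = -(-36958 + 15798) - 71718 = -1*(-21160) - 71718 = 21160 - 71718 = -50558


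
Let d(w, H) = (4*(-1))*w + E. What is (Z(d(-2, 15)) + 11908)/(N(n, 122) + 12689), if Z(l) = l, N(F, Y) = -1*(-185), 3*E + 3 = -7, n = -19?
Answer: 17869/19311 ≈ 0.92533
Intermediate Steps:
E = -10/3 (E = -1 + (⅓)*(-7) = -1 - 7/3 = -10/3 ≈ -3.3333)
N(F, Y) = 185
d(w, H) = -10/3 - 4*w (d(w, H) = (4*(-1))*w - 10/3 = -4*w - 10/3 = -10/3 - 4*w)
(Z(d(-2, 15)) + 11908)/(N(n, 122) + 12689) = ((-10/3 - 4*(-2)) + 11908)/(185 + 12689) = ((-10/3 + 8) + 11908)/12874 = (14/3 + 11908)*(1/12874) = (35738/3)*(1/12874) = 17869/19311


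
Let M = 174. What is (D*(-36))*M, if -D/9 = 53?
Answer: 2987928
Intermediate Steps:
D = -477 (D = -9*53 = -477)
(D*(-36))*M = -477*(-36)*174 = 17172*174 = 2987928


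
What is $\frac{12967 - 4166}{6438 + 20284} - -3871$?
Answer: $\frac{103449663}{26722} \approx 3871.3$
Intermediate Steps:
$\frac{12967 - 4166}{6438 + 20284} - -3871 = \frac{8801}{26722} + 3871 = \frac{103449663}{26722}$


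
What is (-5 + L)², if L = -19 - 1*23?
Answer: 2209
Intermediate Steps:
L = -42 (L = -19 - 23 = -42)
(-5 + L)² = (-5 - 42)² = (-47)² = 2209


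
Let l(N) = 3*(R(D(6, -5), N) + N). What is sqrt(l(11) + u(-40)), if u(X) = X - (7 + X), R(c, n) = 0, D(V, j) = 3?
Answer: sqrt(26) ≈ 5.0990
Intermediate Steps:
u(X) = -7 (u(X) = X + (-7 - X) = -7)
l(N) = 3*N (l(N) = 3*(0 + N) = 3*N)
sqrt(l(11) + u(-40)) = sqrt(3*11 - 7) = sqrt(33 - 7) = sqrt(26)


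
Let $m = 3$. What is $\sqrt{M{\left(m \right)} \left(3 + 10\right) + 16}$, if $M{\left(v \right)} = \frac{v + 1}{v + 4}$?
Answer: $\frac{2 \sqrt{287}}{7} \approx 4.8403$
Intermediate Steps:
$M{\left(v \right)} = \frac{1 + v}{4 + v}$
$\sqrt{M{\left(m \right)} \left(3 + 10\right) + 16} = \sqrt{\frac{1 + 3}{4 + 3} \left(3 + 10\right) + 16} = \sqrt{\frac{1}{7} \cdot 4 \cdot 13 + 16} = \sqrt{\frac{4}{7} \cdot 13 + 16} = \sqrt{\frac{52}{7} + 16} = \sqrt{\frac{164}{7}} = \frac{2 \sqrt{287}}{7}$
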